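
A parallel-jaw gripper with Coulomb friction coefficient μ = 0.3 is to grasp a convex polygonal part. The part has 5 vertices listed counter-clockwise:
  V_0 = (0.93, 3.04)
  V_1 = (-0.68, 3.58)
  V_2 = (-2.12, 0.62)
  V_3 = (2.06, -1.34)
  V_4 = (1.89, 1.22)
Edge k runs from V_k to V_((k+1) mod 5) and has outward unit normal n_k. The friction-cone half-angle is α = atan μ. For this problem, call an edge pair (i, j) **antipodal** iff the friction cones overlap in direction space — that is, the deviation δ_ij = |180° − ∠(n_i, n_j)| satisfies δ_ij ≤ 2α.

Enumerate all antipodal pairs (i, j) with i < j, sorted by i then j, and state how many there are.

α = atan 0.3 = 16.70°;  2α = 33.40°
n_0 = (+0.3180, +0.9481)
n_1 = (-0.8992, +0.4375)
n_2 = (-0.4245, -0.9054)
n_3 = (+0.9978, +0.0663)
n_4 = (+0.8845, +0.4665)
  (0,1): δ = 97.40°  ·
  (0,2): δ = 6.58°  ✓
  (0,3): δ = 112.34°  ·
  (0,4): δ = 136.35°  ·
  (1,2): δ = 89.18°  ·
  (1,3): δ = 29.74°  ✓
  (1,4): δ = 53.75°  ·
  (2,3): δ = 61.08°  ·
  (2,4): δ = 37.07°  ·
  (3,4): δ = 155.99°  ·
antipodal pairs: 2

count = 2; pairs: (0,2), (1,3)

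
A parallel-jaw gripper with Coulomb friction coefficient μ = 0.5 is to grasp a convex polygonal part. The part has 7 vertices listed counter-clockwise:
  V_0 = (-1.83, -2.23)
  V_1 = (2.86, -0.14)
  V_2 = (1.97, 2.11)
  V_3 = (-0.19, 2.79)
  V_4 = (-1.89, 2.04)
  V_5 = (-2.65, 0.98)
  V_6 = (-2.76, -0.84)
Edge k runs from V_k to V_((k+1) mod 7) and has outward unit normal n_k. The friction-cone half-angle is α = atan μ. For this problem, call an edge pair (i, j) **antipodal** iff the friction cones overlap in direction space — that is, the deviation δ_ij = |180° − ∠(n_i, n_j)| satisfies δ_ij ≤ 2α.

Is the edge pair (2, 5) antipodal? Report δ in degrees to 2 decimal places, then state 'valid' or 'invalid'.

α = atan 0.5 = 26.57°;  2α = 53.13°
edge 2: e_2 = (-2.16, +0.68);  n_2 = (+0.3003, +0.9538)
edge 5: e_5 = (-0.11, -1.82);  n_5 = (-0.9982, +0.0603)
∠(n_2, n_5) = 104.02°
δ = |180° − 104.02°| = 75.98°
75.98° > 2α = 53.13°  →  invalid

δ = 75.98°, invalid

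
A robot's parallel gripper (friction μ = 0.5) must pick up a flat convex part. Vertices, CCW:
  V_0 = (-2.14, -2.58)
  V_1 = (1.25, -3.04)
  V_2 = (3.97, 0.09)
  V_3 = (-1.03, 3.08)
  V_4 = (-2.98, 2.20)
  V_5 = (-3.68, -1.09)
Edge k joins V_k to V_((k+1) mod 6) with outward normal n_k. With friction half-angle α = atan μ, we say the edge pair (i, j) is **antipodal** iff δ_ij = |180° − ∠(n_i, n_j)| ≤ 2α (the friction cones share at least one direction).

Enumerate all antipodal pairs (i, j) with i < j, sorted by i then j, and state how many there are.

α = atan 0.5 = 26.57°;  2α = 53.13°
n_0 = (-0.1345, -0.9909)
n_1 = (+0.7548, -0.6559)
n_2 = (+0.5132, +0.8582)
n_3 = (-0.4113, +0.9115)
n_4 = (-0.9781, +0.2081)
n_5 = (-0.6953, -0.7187)
  (0,1): δ = 123.26°  ·
  (0,2): δ = 23.15°  ✓
  (0,3): δ = 32.02°  ✓
  (0,4): δ = 85.72°  ·
  (0,5): δ = 143.67°  ·
  (1,2): δ = 79.89°  ·
  (1,3): δ = 24.72°  ✓
  (1,4): δ = 28.98°  ✓
  (1,5): δ = 86.94°  ·
  (2,3): δ = 124.83°  ·
  (2,4): δ = 71.13°  ·
  (2,5): δ = 13.18°  ✓
  (3,4): δ = 126.30°  ·
  (3,5): δ = 68.34°  ·
  (4,5): δ = 122.04°  ·
antipodal pairs: 5

count = 5; pairs: (0,2), (0,3), (1,3), (1,4), (2,5)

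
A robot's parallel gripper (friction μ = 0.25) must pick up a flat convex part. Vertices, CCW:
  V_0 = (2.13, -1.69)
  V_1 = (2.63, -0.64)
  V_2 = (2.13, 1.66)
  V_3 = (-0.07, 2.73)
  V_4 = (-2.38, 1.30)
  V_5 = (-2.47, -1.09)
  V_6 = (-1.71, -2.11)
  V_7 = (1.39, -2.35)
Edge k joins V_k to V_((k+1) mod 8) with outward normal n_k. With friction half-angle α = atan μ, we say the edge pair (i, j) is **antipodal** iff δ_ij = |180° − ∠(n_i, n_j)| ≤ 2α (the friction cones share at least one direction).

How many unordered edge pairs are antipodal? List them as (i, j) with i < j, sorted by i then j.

count = 6; pairs: (0,4), (1,4), (1,5), (2,5), (2,6), (3,7)

α = atan 0.25 = 14.04°;  2α = 28.07°
n_0 = (+0.9029, -0.4299)
n_1 = (+0.9772, +0.2124)
n_2 = (+0.4374, +0.8993)
n_3 = (-0.5264, +0.8503)
n_4 = (-0.9993, +0.0376)
n_5 = (-0.8019, -0.5975)
n_6 = (-0.0772, -0.9970)
n_7 = (+0.6656, -0.7463)
  (0,1): δ = 142.27°  ·
  (0,2): δ = 90.47°  ·
  (0,3): δ = 32.78°  ·
  (0,4): δ = 23.31°  ✓
  (0,5): δ = 62.15°  ·
  (0,6): δ = 111.04°  ·
  (0,7): δ = 157.19°  ·
  (1,2): δ = 128.20°  ·
  (1,3): δ = 70.51°  ·
  (1,4): δ = 14.42°  ✓
  (1,5): δ = 24.42°  ✓
  (1,6): δ = 73.31°  ·
  (1,7): δ = 119.46°  ·
  (2,3): δ = 122.30°  ·
  (2,4): δ = 66.22°  ·
  (2,5): δ = 27.37°  ✓
  (2,6): δ = 21.51°  ✓
  (2,7): δ = 67.67°  ·
  (3,4): δ = 123.92°  ·
  (3,5): δ = 85.07°  ·
  (3,6): δ = 36.19°  ·
  (3,7): δ = 9.97°  ✓
  (4,5): δ = 141.15°  ·
  (4,6): δ = 92.27°  ·
  (4,7): δ = 46.11°  ·
  (5,6): δ = 131.12°  ·
  (5,7): δ = 84.96°  ·
  (6,7): δ = 133.84°  ·
antipodal pairs: 6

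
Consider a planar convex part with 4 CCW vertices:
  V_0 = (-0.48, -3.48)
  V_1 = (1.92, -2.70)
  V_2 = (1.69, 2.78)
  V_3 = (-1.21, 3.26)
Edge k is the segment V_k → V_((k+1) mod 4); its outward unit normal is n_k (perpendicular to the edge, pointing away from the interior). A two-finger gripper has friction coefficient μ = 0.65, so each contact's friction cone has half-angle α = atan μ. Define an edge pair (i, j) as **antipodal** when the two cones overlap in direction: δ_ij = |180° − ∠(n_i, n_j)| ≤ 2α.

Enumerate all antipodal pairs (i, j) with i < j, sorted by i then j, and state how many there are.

count = 2; pairs: (0,2), (1,3)

α = atan 0.65 = 33.02°;  2α = 66.05°
n_0 = (+0.3091, -0.9510)
n_1 = (+0.9991, +0.0419)
n_2 = (+0.1633, +0.9866)
n_3 = (-0.9942, -0.1077)
  (0,1): δ = 105.60°  ·
  (0,2): δ = 27.40°  ✓
  (0,3): δ = 78.18°  ·
  (1,2): δ = 101.80°  ·
  (1,3): δ = 3.78°  ✓
  (2,3): δ = 74.42°  ·
antipodal pairs: 2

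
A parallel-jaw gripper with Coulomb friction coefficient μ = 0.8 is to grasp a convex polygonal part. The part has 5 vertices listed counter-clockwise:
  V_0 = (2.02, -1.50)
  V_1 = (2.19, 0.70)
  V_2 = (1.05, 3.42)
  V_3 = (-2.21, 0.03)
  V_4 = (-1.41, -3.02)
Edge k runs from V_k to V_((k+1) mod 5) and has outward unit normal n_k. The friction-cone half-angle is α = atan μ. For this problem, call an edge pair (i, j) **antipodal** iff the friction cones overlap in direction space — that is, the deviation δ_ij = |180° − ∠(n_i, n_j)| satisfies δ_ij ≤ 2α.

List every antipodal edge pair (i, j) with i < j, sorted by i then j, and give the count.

count = 5; pairs: (0,2), (0,3), (1,2), (1,3), (2,4)

α = atan 0.8 = 38.66°;  2α = 77.32°
n_0 = (+0.9970, -0.0770)
n_1 = (+0.9223, +0.3865)
n_2 = (-0.7208, +0.6932)
n_3 = (-0.9673, -0.2537)
n_4 = (+0.4051, -0.9143)
  (0,1): δ = 152.84°  ·
  (0,2): δ = 39.46°  ✓
  (0,3): δ = 19.12°  ✓
  (0,4): δ = 118.32°  ·
  (1,2): δ = 66.62°  ✓
  (1,3): δ = 8.04°  ✓
  (1,4): δ = 91.16°  ·
  (2,3): δ = 121.42°  ·
  (2,4): δ = 22.22°  ✓
  (3,4): δ = 80.80°  ·
antipodal pairs: 5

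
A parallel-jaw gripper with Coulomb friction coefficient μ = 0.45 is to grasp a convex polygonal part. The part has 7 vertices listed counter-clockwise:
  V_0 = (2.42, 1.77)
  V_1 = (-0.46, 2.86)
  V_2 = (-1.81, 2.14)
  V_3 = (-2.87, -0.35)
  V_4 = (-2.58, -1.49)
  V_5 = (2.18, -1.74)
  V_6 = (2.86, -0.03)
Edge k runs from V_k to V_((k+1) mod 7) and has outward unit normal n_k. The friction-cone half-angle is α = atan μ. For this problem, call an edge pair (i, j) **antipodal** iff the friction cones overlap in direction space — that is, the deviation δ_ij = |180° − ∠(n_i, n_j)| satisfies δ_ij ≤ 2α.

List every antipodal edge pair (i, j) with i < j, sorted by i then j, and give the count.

α = atan 0.45 = 24.23°;  2α = 48.46°
n_0 = (+0.3540, +0.9353)
n_1 = (-0.4706, +0.8824)
n_2 = (-0.9201, +0.3917)
n_3 = (-0.9691, -0.2465)
n_4 = (-0.0524, -0.9986)
n_5 = (+0.9292, -0.3695)
n_6 = (+0.9714, +0.2375)
  (0,1): δ = 131.20°  ·
  (0,2): δ = 92.33°  ·
  (0,3): δ = 55.00°  ·
  (0,4): δ = 17.72°  ✓
  (0,5): δ = 89.04°  ·
  (0,6): δ = 124.47°  ·
  (1,2): δ = 141.13°  ·
  (1,3): δ = 103.80°  ·
  (1,4): δ = 31.08°  ✓
  (1,5): δ = 40.24°  ✓
  (1,6): δ = 75.66°  ·
  (2,3): δ = 142.67°  ·
  (2,4): δ = 69.95°  ·
  (2,5): δ = 1.37°  ✓
  (2,6): δ = 36.80°  ✓
  (3,4): δ = 107.28°  ·
  (3,5): δ = 35.96°  ✓
  (3,6): δ = 0.54°  ✓
  (4,5): δ = 108.68°  ·
  (4,6): δ = 73.26°  ·
  (5,6): δ = 144.58°  ·
antipodal pairs: 7

count = 7; pairs: (0,4), (1,4), (1,5), (2,5), (2,6), (3,5), (3,6)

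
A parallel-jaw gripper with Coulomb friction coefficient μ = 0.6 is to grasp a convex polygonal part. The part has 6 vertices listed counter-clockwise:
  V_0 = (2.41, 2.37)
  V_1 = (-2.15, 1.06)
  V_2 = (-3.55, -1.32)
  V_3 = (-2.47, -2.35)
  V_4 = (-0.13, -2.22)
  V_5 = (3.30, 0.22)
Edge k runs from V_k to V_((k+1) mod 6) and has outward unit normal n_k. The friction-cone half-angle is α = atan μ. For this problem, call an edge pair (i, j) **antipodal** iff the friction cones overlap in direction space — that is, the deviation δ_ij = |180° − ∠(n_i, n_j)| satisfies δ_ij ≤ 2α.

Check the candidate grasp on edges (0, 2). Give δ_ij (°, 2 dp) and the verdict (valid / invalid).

α = atan 0.6 = 30.96°;  2α = 61.93°
edge 0: e_0 = (-4.56, -1.31);  n_0 = (-0.2761, +0.9611)
edge 2: e_2 = (+1.08, -1.03);  n_2 = (-0.6902, -0.7237)
∠(n_0, n_2) = 120.33°
δ = |180° − 120.33°| = 59.67°
59.67° ≤ 2α = 61.93°  →  valid

δ = 59.67°, valid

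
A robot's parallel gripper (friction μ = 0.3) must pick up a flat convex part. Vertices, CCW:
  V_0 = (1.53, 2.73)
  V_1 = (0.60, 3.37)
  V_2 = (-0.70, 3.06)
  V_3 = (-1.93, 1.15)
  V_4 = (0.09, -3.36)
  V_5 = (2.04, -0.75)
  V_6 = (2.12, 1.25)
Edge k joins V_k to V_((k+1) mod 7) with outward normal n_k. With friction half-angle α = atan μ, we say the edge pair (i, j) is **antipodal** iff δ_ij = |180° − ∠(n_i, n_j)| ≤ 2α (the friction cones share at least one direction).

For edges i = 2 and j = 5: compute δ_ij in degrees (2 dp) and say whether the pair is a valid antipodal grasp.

α = atan 0.3 = 16.70°;  2α = 33.40°
edge 2: e_2 = (-1.23, -1.91);  n_2 = (-0.8407, +0.5414)
edge 5: e_5 = (+0.08, +2.00);  n_5 = (+0.9992, -0.0400)
∠(n_2, n_5) = 149.51°
δ = |180° − 149.51°| = 30.49°
30.49° ≤ 2α = 33.40°  →  valid

δ = 30.49°, valid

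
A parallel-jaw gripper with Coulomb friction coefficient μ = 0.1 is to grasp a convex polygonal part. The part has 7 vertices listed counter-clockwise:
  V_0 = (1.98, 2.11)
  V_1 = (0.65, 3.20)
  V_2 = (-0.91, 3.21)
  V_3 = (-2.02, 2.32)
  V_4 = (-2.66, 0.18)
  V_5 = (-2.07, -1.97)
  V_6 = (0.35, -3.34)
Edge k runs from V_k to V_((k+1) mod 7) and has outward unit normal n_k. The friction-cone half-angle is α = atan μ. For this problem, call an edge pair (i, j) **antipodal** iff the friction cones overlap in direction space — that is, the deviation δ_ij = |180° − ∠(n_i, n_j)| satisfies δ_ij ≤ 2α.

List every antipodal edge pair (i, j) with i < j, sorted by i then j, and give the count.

α = atan 0.1 = 5.71°;  2α = 11.42°
n_0 = (+0.6339, +0.7734)
n_1 = (+0.0064, +1.0000)
n_2 = (-0.6256, +0.7802)
n_3 = (-0.9581, +0.2865)
n_4 = (-0.9643, -0.2646)
n_5 = (-0.4926, -0.8702)
n_6 = (+0.9581, -0.2865)
  (0,1): δ = 141.03°  ·
  (0,2): δ = 101.94°  ·
  (0,3): δ = 67.31°  ·
  (0,4): δ = 35.32°  ·
  (0,5): δ = 9.82°  ✓
  (0,6): δ = 112.69°  ·
  (1,2): δ = 140.91°  ·
  (1,3): δ = 106.28°  ·
  (1,4): δ = 74.29°  ·
  (1,5): δ = 29.15°  ·
  (1,6): δ = 73.72°  ·
  (2,3): δ = 145.37°  ·
  (2,4): δ = 113.38°  ·
  (2,5): δ = 68.24°  ·
  (2,6): δ = 34.63°  ·
  (3,4): δ = 148.00°  ·
  (3,5): δ = 102.86°  ·
  (3,6): δ = 0.00°  ✓
  (4,5): δ = 134.86°  ·
  (4,6): δ = 32.00°  ·
  (5,6): δ = 77.14°  ·
antipodal pairs: 2

count = 2; pairs: (0,5), (3,6)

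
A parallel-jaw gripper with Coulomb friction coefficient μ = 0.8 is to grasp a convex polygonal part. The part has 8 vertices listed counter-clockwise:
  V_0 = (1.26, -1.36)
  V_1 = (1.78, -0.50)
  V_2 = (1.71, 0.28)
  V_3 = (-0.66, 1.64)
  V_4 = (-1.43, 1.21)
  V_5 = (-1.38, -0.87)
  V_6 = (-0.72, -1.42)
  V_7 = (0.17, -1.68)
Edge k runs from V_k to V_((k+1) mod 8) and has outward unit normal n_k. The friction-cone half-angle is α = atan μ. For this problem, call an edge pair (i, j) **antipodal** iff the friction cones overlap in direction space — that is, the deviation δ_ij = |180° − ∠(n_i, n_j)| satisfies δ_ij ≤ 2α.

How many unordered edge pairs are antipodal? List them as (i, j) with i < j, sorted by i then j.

count = 14; pairs: (0,3), (0,4), (1,3), (1,4), (1,5), (1,6), (2,4), (2,5), (2,6), (2,7), (3,5), (3,6), (3,7), (4,7)

α = atan 0.8 = 38.66°;  2α = 77.32°
n_0 = (+0.8557, -0.5174)
n_1 = (+0.9960, +0.0894)
n_2 = (+0.4977, +0.8673)
n_3 = (-0.4876, +0.8731)
n_4 = (-0.9997, -0.0240)
n_5 = (-0.6402, -0.7682)
n_6 = (-0.2804, -0.9599)
n_7 = (+0.2817, -0.9595)
  (0,1): δ = 143.71°  ·
  (0,2): δ = 88.69°  ·
  (0,3): δ = 29.66°  ✓
  (0,4): δ = 32.54°  ✓
  (0,5): δ = 81.35°  ·
  (0,6): δ = 104.87°  ·
  (0,7): δ = 137.52°  ·
  (1,2): δ = 124.98°  ·
  (1,3): δ = 65.95°  ✓
  (1,4): δ = 3.75°  ✓
  (1,5): δ = 45.07°  ✓
  (1,6): δ = 68.59°  ✓
  (1,7): δ = 101.23°  ·
  (2,3): δ = 120.97°  ·
  (2,4): δ = 58.77°  ✓
  (2,5): δ = 9.96°  ✓
  (2,6): δ = 13.56°  ✓
  (2,7): δ = 46.21°  ✓
  (3,4): δ = 117.80°  ·
  (3,5): δ = 68.99°  ✓
  (3,6): δ = 45.47°  ✓
  (3,7): δ = 12.82°  ✓
  (4,5): δ = 131.18°  ·
  (4,6): δ = 107.66°  ·
  (4,7): δ = 75.02°  ✓
  (5,6): δ = 156.48°  ·
  (5,7): δ = 123.83°  ·
  (6,7): δ = 147.35°  ·
antipodal pairs: 14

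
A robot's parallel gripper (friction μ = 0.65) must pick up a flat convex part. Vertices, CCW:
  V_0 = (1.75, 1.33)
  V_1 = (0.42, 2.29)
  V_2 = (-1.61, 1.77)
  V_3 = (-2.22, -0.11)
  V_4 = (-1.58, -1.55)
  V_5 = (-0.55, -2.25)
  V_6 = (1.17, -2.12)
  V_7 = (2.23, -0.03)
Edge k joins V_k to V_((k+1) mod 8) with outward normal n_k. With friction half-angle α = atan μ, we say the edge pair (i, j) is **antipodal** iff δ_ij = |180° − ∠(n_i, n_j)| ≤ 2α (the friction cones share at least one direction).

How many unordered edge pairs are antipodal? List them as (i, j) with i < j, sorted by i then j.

count = 11; pairs: (0,3), (0,4), (0,5), (1,4), (1,5), (1,6), (2,6), (2,7), (3,6), (3,7), (4,7)

α = atan 0.65 = 33.02°;  2α = 66.05°
n_0 = (+0.5853, +0.8108)
n_1 = (-0.2481, +0.9687)
n_2 = (-0.9512, +0.3086)
n_3 = (-0.9138, -0.4061)
n_4 = (-0.5621, -0.8271)
n_5 = (+0.0754, -0.9972)
n_6 = (+0.8919, -0.4523)
n_7 = (+0.9430, +0.3328)
  (0,1): δ = 129.81°  ·
  (0,2): δ = 72.15°  ·
  (0,3): δ = 30.22°  ✓
  (0,4): δ = 1.62°  ✓
  (0,5): δ = 40.14°  ✓
  (0,6): δ = 98.93°  ·
  (0,7): δ = 145.26°  ·
  (1,2): δ = 122.34°  ·
  (1,3): δ = 80.41°  ·
  (1,4): δ = 48.57°  ✓
  (1,5): δ = 10.05°  ✓
  (1,6): δ = 48.74°  ✓
  (1,7): δ = 95.07°  ·
  (2,3): δ = 138.06°  ·
  (2,4): δ = 106.22°  ·
  (2,5): δ = 67.70°  ·
  (2,6): δ = 8.92°  ✓
  (2,7): δ = 37.42°  ✓
  (3,4): δ = 148.16°  ·
  (3,5): δ = 109.64°  ·
  (3,6): δ = 50.86°  ✓
  (3,7): δ = 4.52°  ✓
  (4,5): δ = 141.48°  ·
  (4,6): δ = 82.69°  ·
  (4,7): δ = 36.36°  ✓
  (5,6): δ = 121.22°  ·
  (5,7): δ = 74.88°  ·
  (6,7): δ = 133.67°  ·
antipodal pairs: 11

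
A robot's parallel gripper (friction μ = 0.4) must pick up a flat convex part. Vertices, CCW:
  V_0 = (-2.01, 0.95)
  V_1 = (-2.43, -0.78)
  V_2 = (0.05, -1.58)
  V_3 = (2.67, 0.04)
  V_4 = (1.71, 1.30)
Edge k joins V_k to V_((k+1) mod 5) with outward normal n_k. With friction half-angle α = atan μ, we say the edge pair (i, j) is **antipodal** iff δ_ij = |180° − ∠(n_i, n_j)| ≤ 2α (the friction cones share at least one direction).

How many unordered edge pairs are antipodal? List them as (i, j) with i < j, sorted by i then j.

α = atan 0.4 = 21.80°;  2α = 43.60°
n_0 = (-0.9718, +0.2359)
n_1 = (-0.3070, -0.9517)
n_2 = (+0.5259, -0.8505)
n_3 = (+0.7954, +0.6060)
n_4 = (-0.0937, +0.9956)
  (0,1): δ = 94.23°  ·
  (0,2): δ = 44.62°  ·
  (0,3): δ = 50.95°  ·
  (0,4): δ = 109.02°  ·
  (1,2): δ = 130.39°  ·
  (1,3): δ = 34.82°  ✓
  (1,4): δ = 23.25°  ✓
  (2,3): δ = 84.43°  ·
  (2,4): δ = 26.35°  ✓
  (3,4): δ = 121.93°  ·
antipodal pairs: 3

count = 3; pairs: (1,3), (1,4), (2,4)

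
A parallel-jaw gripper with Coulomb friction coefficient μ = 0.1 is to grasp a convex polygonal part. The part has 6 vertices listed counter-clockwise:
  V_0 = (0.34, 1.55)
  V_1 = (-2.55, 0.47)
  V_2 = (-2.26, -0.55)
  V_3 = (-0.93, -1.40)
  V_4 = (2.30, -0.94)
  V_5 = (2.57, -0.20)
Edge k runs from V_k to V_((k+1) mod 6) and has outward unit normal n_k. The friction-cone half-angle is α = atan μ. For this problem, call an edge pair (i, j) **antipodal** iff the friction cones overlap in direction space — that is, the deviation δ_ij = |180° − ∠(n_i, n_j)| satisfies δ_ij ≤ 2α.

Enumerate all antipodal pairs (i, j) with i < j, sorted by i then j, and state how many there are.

α = atan 0.1 = 5.71°;  2α = 11.42°
n_0 = (-0.3501, +0.9367)
n_1 = (-0.9619, -0.2735)
n_2 = (-0.5385, -0.8426)
n_3 = (+0.1410, -0.9900)
n_4 = (+0.9394, -0.3428)
n_5 = (+0.6174, +0.7867)
  (0,1): δ = 94.62°  ·
  (0,2): δ = 53.07°  ·
  (0,3): δ = 12.39°  ·
  (0,4): δ = 49.46°  ·
  (0,5): δ = 121.39°  ·
  (1,2): δ = 138.45°  ·
  (1,3): δ = 97.77°  ·
  (1,4): δ = 35.92°  ·
  (1,5): δ = 36.01°  ·
  (2,3): δ = 139.31°  ·
  (2,4): δ = 77.46°  ·
  (2,5): δ = 5.54°  ✓
  (3,4): δ = 118.15°  ·
  (3,5): δ = 46.23°  ·
  (4,5): δ = 108.08°  ·
antipodal pairs: 1

count = 1; pairs: (2,5)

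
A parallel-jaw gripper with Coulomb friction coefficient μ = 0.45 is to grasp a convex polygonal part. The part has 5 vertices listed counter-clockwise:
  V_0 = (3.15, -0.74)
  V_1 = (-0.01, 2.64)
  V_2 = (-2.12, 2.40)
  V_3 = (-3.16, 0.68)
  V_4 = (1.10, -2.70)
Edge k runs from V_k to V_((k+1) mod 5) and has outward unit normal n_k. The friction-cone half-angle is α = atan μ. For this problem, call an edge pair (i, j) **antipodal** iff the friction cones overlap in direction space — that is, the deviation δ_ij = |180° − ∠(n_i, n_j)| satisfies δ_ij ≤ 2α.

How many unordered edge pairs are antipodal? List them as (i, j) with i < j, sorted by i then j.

count = 4; pairs: (0,3), (1,3), (1,4), (2,4)

α = atan 0.45 = 24.23°;  2α = 48.46°
n_0 = (+0.7305, +0.6829)
n_1 = (-0.1130, +0.9936)
n_2 = (-0.8557, +0.5174)
n_3 = (-0.6216, -0.7834)
n_4 = (+0.6911, -0.7228)
  (0,1): δ = 126.58°  ·
  (0,2): δ = 74.23°  ·
  (0,3): δ = 8.50°  ✓
  (0,4): δ = 90.64°  ·
  (1,2): δ = 127.65°  ·
  (1,3): δ = 44.92°  ✓
  (1,4): δ = 37.23°  ✓
  (2,3): δ = 97.27°  ·
  (2,4): δ = 15.13°  ✓
  (3,4): δ = 97.86°  ·
antipodal pairs: 4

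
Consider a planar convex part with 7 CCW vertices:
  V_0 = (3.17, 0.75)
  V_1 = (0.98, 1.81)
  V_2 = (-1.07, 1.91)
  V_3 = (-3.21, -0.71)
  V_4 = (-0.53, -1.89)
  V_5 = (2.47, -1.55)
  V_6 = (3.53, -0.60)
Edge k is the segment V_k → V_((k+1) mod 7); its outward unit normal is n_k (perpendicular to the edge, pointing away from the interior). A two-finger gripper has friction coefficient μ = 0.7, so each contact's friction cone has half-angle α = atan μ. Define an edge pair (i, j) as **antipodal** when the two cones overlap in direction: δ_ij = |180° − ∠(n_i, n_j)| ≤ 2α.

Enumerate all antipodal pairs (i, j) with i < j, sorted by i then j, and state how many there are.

α = atan 0.7 = 34.99°;  2α = 69.98°
n_0 = (+0.4357, +0.9001)
n_1 = (+0.0487, +0.9988)
n_2 = (-0.7745, +0.6326)
n_3 = (-0.4030, -0.9152)
n_4 = (+0.1126, -0.9936)
n_5 = (+0.6674, -0.7447)
n_6 = (+0.9662, +0.2577)
  (0,1): δ = 156.96°  ·
  (0,2): δ = 103.41°  ·
  (0,3): δ = 2.06°  ✓
  (0,4): δ = 32.29°  ✓
  (0,5): δ = 67.70°  ✓
  (0,6): δ = 130.76°  ·
  (1,2): δ = 126.45°  ·
  (1,3): δ = 20.97°  ✓
  (1,4): δ = 9.26°  ✓
  (1,5): δ = 44.66°  ✓
  (1,6): δ = 107.72°  ·
  (2,3): δ = 74.52°  ·
  (2,4): δ = 44.29°  ✓
  (2,5): δ = 8.89°  ✓
  (2,6): δ = 54.17°  ✓
  (3,4): δ = 149.77°  ·
  (3,5): δ = 114.37°  ·
  (3,6): δ = 51.30°  ✓
  (4,5): δ = 144.60°  ·
  (4,6): δ = 81.53°  ·
  (5,6): δ = 116.94°  ·
antipodal pairs: 10

count = 10; pairs: (0,3), (0,4), (0,5), (1,3), (1,4), (1,5), (2,4), (2,5), (2,6), (3,6)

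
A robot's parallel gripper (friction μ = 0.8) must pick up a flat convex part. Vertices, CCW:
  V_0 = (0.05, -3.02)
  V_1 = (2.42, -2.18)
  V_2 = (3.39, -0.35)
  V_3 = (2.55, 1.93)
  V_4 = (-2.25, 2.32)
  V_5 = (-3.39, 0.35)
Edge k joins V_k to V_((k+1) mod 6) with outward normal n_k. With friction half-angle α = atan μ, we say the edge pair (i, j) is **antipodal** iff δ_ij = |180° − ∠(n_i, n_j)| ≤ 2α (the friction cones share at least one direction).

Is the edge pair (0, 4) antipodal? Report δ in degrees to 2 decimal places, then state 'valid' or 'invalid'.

δ = 40.43°, valid

α = atan 0.8 = 38.66°;  2α = 77.32°
edge 0: e_0 = (+2.37, +0.84);  n_0 = (+0.3341, -0.9425)
edge 4: e_4 = (-1.14, -1.97);  n_4 = (-0.8655, +0.5009)
∠(n_0, n_4) = 139.57°
δ = |180° − 139.57°| = 40.43°
40.43° ≤ 2α = 77.32°  →  valid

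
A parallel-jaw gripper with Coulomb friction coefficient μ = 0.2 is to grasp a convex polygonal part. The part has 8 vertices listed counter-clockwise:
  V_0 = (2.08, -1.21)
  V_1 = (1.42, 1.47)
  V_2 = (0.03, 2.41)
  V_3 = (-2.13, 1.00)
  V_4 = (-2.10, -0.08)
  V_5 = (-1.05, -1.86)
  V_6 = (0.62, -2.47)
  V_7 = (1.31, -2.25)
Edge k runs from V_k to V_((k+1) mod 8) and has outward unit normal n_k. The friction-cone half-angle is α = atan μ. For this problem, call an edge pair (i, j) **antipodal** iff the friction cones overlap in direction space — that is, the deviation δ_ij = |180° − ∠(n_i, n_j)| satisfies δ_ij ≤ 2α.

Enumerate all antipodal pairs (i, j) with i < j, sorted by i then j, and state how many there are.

α = atan 0.2 = 11.31°;  2α = 22.62°
n_0 = (+0.9710, +0.2391)
n_1 = (+0.5602, +0.8284)
n_2 = (-0.5466, +0.8374)
n_3 = (-0.9996, -0.0278)
n_4 = (-0.8613, -0.5081)
n_5 = (-0.3431, -0.9393)
n_6 = (+0.3038, -0.9527)
n_7 = (+0.8037, -0.5950)
  (0,1): δ = 137.90°  ·
  (0,2): δ = 70.70°  ·
  (0,3): δ = 12.24°  ✓
  (0,4): δ = 16.70°  ✓
  (0,5): δ = 56.10°  ·
  (0,6): δ = 93.85°  ·
  (0,7): δ = 129.65°  ·
  (1,2): δ = 112.80°  ·
  (1,3): δ = 54.34°  ·
  (1,4): δ = 25.40°  ·
  (1,5): δ = 14.00°  ✓
  (1,6): δ = 51.75°  ·
  (1,7): δ = 87.55°  ·
  (2,3): δ = 121.54°  ·
  (2,4): δ = 92.60°  ·
  (2,5): δ = 53.20°  ·
  (2,6): δ = 15.45°  ✓
  (2,7): δ = 20.35°  ✓
  (3,4): δ = 151.06°  ·
  (3,5): δ = 111.66°  ·
  (3,6): δ = 73.91°  ·
  (3,7): δ = 38.11°  ·
  (4,5): δ = 140.60°  ·
  (4,6): δ = 102.85°  ·
  (4,7): δ = 67.05°  ·
  (5,6): δ = 142.25°  ·
  (5,7): δ = 106.45°  ·
  (6,7): δ = 144.20°  ·
antipodal pairs: 5

count = 5; pairs: (0,3), (0,4), (1,5), (2,6), (2,7)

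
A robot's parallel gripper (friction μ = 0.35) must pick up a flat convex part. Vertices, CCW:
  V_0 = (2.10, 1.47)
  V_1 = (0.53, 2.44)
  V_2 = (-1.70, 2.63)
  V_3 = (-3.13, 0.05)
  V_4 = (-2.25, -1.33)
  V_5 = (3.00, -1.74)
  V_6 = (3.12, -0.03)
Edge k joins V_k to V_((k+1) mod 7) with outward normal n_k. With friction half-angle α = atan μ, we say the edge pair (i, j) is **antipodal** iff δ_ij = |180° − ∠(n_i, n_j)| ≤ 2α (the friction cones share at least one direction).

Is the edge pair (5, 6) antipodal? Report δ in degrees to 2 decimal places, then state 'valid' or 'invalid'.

α = atan 0.35 = 19.29°;  2α = 38.58°
edge 5: e_5 = (+0.12, +1.71);  n_5 = (+0.9975, -0.0700)
edge 6: e_6 = (-1.02, +1.50);  n_6 = (+0.8269, +0.5623)
∠(n_5, n_6) = 38.23°
δ = |180° − 38.23°| = 141.77°
141.77° > 2α = 38.58°  →  invalid

δ = 141.77°, invalid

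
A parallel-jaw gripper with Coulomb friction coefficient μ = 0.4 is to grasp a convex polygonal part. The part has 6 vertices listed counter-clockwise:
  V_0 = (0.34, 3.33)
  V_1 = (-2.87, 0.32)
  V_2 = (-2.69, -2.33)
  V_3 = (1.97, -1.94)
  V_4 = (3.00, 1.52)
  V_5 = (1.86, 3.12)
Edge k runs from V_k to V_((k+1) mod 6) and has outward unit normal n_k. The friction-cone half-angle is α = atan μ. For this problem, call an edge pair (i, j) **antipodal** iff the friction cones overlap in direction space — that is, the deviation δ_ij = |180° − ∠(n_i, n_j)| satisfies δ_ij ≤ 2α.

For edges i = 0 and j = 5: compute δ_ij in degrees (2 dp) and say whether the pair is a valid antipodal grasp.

α = atan 0.4 = 21.80°;  2α = 43.60°
edge 0: e_0 = (-3.21, -3.01);  n_0 = (-0.6840, +0.7295)
edge 5: e_5 = (-1.52, +0.21);  n_5 = (+0.1369, +0.9906)
∠(n_0, n_5) = 51.02°
δ = |180° − 51.02°| = 128.98°
128.98° > 2α = 43.60°  →  invalid

δ = 128.98°, invalid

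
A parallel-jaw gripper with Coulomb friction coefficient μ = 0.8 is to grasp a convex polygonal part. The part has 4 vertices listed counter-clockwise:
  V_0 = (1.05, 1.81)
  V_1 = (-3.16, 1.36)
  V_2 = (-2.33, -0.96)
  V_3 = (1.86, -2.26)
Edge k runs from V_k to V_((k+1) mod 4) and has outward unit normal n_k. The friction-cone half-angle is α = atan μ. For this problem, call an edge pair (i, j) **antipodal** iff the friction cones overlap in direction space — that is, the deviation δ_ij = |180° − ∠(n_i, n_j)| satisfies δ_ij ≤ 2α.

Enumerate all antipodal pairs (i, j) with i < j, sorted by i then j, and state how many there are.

α = atan 0.8 = 38.66°;  2α = 77.32°
n_0 = (-0.1063, +0.9943)
n_1 = (-0.9416, -0.3369)
n_2 = (-0.2963, -0.9551)
n_3 = (+0.9808, +0.1952)
  (0,1): δ = 76.42°  ✓
  (0,2): δ = 23.34°  ✓
  (0,3): δ = 95.15°  ·
  (1,2): δ = 126.92°  ·
  (1,3): δ = 8.43°  ✓
  (2,3): δ = 61.51°  ✓
antipodal pairs: 4

count = 4; pairs: (0,1), (0,2), (1,3), (2,3)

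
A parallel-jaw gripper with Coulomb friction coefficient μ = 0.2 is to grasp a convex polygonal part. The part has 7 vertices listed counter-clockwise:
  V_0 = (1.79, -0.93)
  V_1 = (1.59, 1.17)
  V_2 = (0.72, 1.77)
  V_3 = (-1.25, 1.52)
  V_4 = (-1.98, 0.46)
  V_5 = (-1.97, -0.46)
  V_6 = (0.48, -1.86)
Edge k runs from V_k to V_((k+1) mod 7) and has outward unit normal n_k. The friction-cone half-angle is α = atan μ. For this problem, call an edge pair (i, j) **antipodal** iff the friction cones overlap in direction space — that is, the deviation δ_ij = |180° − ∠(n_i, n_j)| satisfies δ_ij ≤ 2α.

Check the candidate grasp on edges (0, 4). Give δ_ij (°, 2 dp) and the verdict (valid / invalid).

δ = 4.82°, valid

α = atan 0.2 = 11.31°;  2α = 22.62°
edge 0: e_0 = (-0.20, +2.10);  n_0 = (+0.9955, +0.0948)
edge 4: e_4 = (+0.01, -0.92);  n_4 = (-0.9999, -0.0109)
∠(n_0, n_4) = 175.18°
δ = |180° − 175.18°| = 4.82°
4.82° ≤ 2α = 22.62°  →  valid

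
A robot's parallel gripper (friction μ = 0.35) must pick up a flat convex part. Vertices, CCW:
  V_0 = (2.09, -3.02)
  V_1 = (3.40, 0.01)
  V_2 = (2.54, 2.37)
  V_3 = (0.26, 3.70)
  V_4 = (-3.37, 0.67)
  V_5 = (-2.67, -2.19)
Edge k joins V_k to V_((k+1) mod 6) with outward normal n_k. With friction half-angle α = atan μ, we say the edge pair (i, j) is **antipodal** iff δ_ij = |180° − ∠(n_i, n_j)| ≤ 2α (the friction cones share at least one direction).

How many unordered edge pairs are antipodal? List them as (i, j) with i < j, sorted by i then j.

α = atan 0.35 = 19.29°;  2α = 38.58°
n_0 = (+0.9179, -0.3968)
n_1 = (+0.9396, +0.3424)
n_2 = (+0.5039, +0.8638)
n_3 = (-0.6408, +0.7677)
n_4 = (-0.9713, -0.2377)
n_5 = (-0.1718, -0.9851)
  (0,1): δ = 136.60°  ·
  (0,2): δ = 96.88°  ·
  (0,3): δ = 26.77°  ✓
  (0,4): δ = 37.13°  ✓
  (0,5): δ = 103.49°  ·
  (1,2): δ = 140.28°  ·
  (1,3): δ = 70.17°  ·
  (1,4): δ = 6.27°  ✓
  (1,5): δ = 60.09°  ·
  (2,3): δ = 109.89°  ·
  (2,4): δ = 45.99°  ·
  (2,5): δ = 20.37°  ✓
  (3,4): δ = 116.10°  ·
  (3,5): δ = 49.74°  ·
  (4,5): δ = 113.64°  ·
antipodal pairs: 4

count = 4; pairs: (0,3), (0,4), (1,4), (2,5)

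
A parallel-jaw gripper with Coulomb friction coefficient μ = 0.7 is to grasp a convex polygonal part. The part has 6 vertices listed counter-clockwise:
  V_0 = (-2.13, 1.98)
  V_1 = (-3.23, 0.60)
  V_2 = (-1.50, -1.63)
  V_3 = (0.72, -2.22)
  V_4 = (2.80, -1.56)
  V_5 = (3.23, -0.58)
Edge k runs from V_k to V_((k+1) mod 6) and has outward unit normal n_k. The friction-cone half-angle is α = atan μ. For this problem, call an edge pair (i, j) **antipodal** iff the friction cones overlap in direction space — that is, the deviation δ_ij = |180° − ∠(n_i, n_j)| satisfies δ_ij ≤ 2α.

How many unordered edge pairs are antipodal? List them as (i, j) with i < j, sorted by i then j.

count = 7; pairs: (0,2), (0,3), (0,4), (1,4), (1,5), (2,5), (3,5)

α = atan 0.7 = 34.99°;  2α = 69.98°
n_0 = (-0.7820, +0.6233)
n_1 = (-0.7901, -0.6130)
n_2 = (-0.2568, -0.9665)
n_3 = (+0.3024, -0.9532)
n_4 = (+0.9157, -0.4018)
n_5 = (+0.4310, +0.9024)
  (0,1): δ = 103.64°  ·
  (0,2): δ = 66.32°  ✓
  (0,3): δ = 33.84°  ✓
  (0,4): δ = 14.87°  ✓
  (0,5): δ = 103.03°  ·
  (1,2): δ = 142.69°  ·
  (1,3): δ = 110.20°  ·
  (1,4): δ = 61.49°  ✓
  (1,5): δ = 26.67°  ✓
  (2,3): δ = 147.51°  ·
  (2,4): δ = 98.81°  ·
  (2,5): δ = 10.65°  ✓
  (3,4): δ = 131.30°  ·
  (3,5): δ = 43.13°  ✓
  (4,5): δ = 91.84°  ·
antipodal pairs: 7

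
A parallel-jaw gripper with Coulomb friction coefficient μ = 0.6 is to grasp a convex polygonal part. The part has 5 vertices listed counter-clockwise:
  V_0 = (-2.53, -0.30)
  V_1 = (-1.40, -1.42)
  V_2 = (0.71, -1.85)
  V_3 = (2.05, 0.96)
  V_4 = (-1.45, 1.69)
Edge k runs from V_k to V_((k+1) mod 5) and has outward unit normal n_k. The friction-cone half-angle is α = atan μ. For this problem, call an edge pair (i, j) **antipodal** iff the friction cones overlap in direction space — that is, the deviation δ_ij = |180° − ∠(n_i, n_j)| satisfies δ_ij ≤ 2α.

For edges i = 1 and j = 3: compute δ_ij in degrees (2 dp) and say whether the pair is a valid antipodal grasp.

δ = 0.26°, valid

α = atan 0.6 = 30.96°;  2α = 61.93°
edge 1: e_1 = (+2.11, -0.43);  n_1 = (-0.1997, -0.9799)
edge 3: e_3 = (-3.50, +0.73);  n_3 = (+0.2042, +0.9789)
∠(n_1, n_3) = 179.74°
δ = |180° − 179.74°| = 0.26°
0.26° ≤ 2α = 61.93°  →  valid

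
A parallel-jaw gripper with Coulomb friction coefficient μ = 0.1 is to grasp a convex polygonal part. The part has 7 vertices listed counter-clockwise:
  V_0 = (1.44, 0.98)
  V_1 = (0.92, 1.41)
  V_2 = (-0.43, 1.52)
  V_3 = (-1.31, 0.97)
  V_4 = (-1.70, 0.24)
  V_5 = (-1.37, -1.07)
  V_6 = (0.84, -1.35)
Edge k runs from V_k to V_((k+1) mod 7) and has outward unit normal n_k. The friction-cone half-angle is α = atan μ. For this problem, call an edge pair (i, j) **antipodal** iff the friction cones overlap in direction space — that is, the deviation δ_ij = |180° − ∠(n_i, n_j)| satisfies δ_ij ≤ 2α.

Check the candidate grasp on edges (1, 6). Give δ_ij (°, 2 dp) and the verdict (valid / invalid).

δ = 80.22°, invalid

α = atan 0.1 = 5.71°;  2α = 11.42°
edge 1: e_1 = (-1.35, +0.11);  n_1 = (+0.0812, +0.9967)
edge 6: e_6 = (+0.60, +2.33);  n_6 = (+0.9684, -0.2494)
∠(n_1, n_6) = 99.78°
δ = |180° − 99.78°| = 80.22°
80.22° > 2α = 11.42°  →  invalid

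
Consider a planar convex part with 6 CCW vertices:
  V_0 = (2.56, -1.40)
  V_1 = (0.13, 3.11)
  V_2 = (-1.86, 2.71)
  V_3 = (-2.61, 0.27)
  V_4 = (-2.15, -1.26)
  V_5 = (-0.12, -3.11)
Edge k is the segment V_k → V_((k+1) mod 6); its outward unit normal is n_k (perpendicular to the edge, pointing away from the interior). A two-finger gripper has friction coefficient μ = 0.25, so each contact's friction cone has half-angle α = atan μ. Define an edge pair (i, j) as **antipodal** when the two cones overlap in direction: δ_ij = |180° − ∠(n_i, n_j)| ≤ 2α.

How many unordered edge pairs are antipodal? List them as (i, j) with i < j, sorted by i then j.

count = 3; pairs: (0,3), (0,4), (1,5)

α = atan 0.25 = 14.04°;  2α = 28.07°
n_0 = (+0.8803, +0.4743)
n_1 = (-0.1971, +0.9804)
n_2 = (-0.9559, +0.2938)
n_3 = (-0.9577, -0.2879)
n_4 = (-0.6736, -0.7391)
n_5 = (+0.5379, -0.8430)
  (0,1): δ = 106.95°  ·
  (0,2): δ = 45.40°  ·
  (0,3): δ = 11.58°  ✓
  (0,4): δ = 19.34°  ✓
  (0,5): δ = 94.22°  ·
  (1,2): δ = 118.45°  ·
  (1,3): δ = 84.63°  ·
  (1,4): δ = 53.71°  ·
  (1,5): δ = 21.18°  ✓
  (2,3): δ = 146.18°  ·
  (2,4): δ = 115.26°  ·
  (2,5): δ = 40.37°  ·
  (3,4): δ = 149.08°  ·
  (3,5): δ = 74.19°  ·
  (4,5): δ = 105.12°  ·
antipodal pairs: 3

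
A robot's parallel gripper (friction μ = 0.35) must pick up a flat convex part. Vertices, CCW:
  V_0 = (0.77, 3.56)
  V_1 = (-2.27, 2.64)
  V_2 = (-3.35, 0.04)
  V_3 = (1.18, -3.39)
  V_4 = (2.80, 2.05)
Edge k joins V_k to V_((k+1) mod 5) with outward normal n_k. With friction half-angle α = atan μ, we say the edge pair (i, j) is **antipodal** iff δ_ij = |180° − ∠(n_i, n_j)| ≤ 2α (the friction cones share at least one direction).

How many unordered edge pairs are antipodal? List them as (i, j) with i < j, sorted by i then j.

α = atan 0.35 = 19.29°;  2α = 38.58°
n_0 = (-0.2897, +0.9571)
n_1 = (-0.9235, +0.3836)
n_2 = (-0.6037, -0.7972)
n_3 = (+0.9584, -0.2854)
n_4 = (+0.5968, +0.8024)
  (0,1): δ = 129.39°  ·
  (0,2): δ = 53.97°  ·
  (0,3): δ = 56.58°  ·
  (0,4): δ = 126.52°  ·
  (1,2): δ = 104.57°  ·
  (1,3): δ = 5.97°  ✓
  (1,4): δ = 75.91°  ·
  (2,3): δ = 69.45°  ·
  (2,4): δ = 0.49°  ✓
  (3,4): δ = 110.06°  ·
antipodal pairs: 2

count = 2; pairs: (1,3), (2,4)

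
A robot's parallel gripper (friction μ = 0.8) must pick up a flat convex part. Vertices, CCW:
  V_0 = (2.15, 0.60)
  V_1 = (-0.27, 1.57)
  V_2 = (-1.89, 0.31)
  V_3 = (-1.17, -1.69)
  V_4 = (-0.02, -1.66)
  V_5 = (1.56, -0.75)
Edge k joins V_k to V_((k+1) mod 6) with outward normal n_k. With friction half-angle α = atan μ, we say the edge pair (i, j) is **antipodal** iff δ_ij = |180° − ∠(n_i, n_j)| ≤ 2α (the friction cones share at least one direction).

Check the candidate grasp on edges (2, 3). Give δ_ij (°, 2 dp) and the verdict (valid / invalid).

α = atan 0.8 = 38.66°;  2α = 77.32°
edge 2: e_2 = (+0.72, -2.00);  n_2 = (-0.9409, -0.3387)
edge 3: e_3 = (+1.15, +0.03);  n_3 = (+0.0261, -0.9997)
∠(n_2, n_3) = 71.70°
δ = |180° − 71.70°| = 108.30°
108.30° > 2α = 77.32°  →  invalid

δ = 108.30°, invalid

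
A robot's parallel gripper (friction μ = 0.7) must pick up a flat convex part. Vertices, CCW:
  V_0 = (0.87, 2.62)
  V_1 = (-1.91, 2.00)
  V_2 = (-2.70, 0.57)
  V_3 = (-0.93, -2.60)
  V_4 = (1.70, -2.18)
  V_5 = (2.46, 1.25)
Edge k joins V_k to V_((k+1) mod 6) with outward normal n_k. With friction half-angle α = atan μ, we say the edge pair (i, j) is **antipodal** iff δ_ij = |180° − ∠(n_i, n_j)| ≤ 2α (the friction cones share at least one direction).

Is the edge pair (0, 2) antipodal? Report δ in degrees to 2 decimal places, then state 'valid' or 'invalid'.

α = atan 0.7 = 34.99°;  2α = 69.98°
edge 0: e_0 = (-2.78, -0.62);  n_0 = (-0.2177, +0.9760)
edge 2: e_2 = (+1.77, -3.17);  n_2 = (-0.8731, -0.4875)
∠(n_0, n_2) = 106.60°
δ = |180° − 106.60°| = 73.40°
73.40° > 2α = 69.98°  →  invalid

δ = 73.40°, invalid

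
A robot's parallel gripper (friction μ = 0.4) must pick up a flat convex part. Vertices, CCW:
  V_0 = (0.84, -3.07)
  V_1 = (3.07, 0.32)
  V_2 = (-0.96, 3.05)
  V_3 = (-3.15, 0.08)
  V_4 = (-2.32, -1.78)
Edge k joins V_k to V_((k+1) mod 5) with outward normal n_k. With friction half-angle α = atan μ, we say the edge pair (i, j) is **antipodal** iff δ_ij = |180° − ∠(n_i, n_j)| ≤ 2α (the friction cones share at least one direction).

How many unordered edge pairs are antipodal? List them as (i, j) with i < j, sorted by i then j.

α = atan 0.4 = 21.80°;  2α = 43.60°
n_0 = (+0.8354, -0.5496)
n_1 = (+0.5608, +0.8279)
n_2 = (-0.8049, +0.5935)
n_3 = (-0.9132, -0.4075)
n_4 = (-0.3779, -0.9258)
  (0,1): δ = 90.78°  ·
  (0,2): δ = 3.07°  ✓
  (0,3): δ = 57.39°  ·
  (0,4): δ = 101.13°  ·
  (1,2): δ = 92.29°  ·
  (1,3): δ = 31.84°  ✓
  (1,4): δ = 11.91°  ✓
  (2,3): δ = 119.55°  ·
  (2,4): δ = 75.80°  ·
  (3,4): δ = 136.25°  ·
antipodal pairs: 3

count = 3; pairs: (0,2), (1,3), (1,4)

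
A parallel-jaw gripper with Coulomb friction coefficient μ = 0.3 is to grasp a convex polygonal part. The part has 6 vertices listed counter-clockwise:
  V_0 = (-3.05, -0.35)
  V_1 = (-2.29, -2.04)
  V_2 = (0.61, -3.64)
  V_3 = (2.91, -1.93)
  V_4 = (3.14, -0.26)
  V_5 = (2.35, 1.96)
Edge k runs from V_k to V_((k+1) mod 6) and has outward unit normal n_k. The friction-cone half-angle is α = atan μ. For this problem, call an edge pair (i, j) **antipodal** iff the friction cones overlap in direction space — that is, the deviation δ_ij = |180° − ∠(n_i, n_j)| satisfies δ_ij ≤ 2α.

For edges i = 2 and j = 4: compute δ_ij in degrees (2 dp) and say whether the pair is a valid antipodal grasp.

δ = 107.04°, invalid

α = atan 0.3 = 16.70°;  2α = 33.40°
edge 2: e_2 = (+2.30, +1.71);  n_2 = (+0.5966, -0.8025)
edge 4: e_4 = (-0.79, +2.22);  n_4 = (+0.9421, +0.3353)
∠(n_2, n_4) = 72.96°
δ = |180° − 72.96°| = 107.04°
107.04° > 2α = 33.40°  →  invalid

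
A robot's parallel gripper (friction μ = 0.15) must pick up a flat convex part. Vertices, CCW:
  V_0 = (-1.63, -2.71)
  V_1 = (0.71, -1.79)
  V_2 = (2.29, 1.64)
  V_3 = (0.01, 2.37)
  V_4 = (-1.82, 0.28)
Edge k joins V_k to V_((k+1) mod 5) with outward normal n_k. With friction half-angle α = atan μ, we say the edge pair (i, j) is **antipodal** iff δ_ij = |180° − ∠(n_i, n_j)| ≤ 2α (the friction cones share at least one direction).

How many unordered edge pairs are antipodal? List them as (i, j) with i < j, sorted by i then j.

count = 1; pairs: (1,3)

α = atan 0.15 = 8.53°;  2α = 17.06°
n_0 = (+0.3659, -0.9307)
n_1 = (+0.9083, -0.4184)
n_2 = (+0.3049, +0.9524)
n_3 = (-0.7524, +0.6588)
n_4 = (-0.9980, -0.0634)
  (0,1): δ = 136.20°  ·
  (0,2): δ = 39.22°  ·
  (0,3): δ = 27.33°  ·
  (0,4): δ = 72.17°  ·
  (1,2): δ = 83.02°  ·
  (1,3): δ = 16.47°  ✓
  (1,4): δ = 28.37°  ·
  (2,3): δ = 113.45°  ·
  (2,4): δ = 68.61°  ·
  (3,4): δ = 135.16°  ·
antipodal pairs: 1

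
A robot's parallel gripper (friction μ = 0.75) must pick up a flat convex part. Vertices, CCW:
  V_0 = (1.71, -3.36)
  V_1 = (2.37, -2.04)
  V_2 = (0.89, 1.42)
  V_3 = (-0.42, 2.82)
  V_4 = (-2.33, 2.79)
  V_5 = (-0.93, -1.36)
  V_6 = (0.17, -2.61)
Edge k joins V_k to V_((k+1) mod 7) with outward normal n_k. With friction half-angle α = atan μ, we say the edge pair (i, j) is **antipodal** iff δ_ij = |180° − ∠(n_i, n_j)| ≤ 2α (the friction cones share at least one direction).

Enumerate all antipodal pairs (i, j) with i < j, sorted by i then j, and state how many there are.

count = 12; pairs: (0,3), (0,4), (0,5), (1,4), (1,5), (1,6), (2,4), (2,5), (2,6), (3,4), (3,5), (3,6)

α = atan 0.75 = 36.87°;  2α = 73.74°
n_0 = (+0.8944, -0.4472)
n_1 = (+0.9194, +0.3933)
n_2 = (+0.7302, +0.6832)
n_3 = (-0.0157, +0.9999)
n_4 = (-0.9475, -0.3197)
n_5 = (-0.7507, -0.6606)
n_6 = (-0.4378, -0.8990)
  (0,1): δ = 130.28°  ·
  (0,2): δ = 110.34°  ·
  (0,3): δ = 62.54°  ✓
  (0,4): δ = 45.21°  ✓
  (0,5): δ = 67.91°  ✓
  (0,6): δ = 90.60°  ·
  (1,2): δ = 160.06°  ·
  (1,3): δ = 112.26°  ·
  (1,4): δ = 4.52°  ✓
  (1,5): δ = 18.19°  ✓
  (1,6): δ = 40.87°  ✓
  (2,3): δ = 132.20°  ·
  (2,4): δ = 24.46°  ✓
  (2,5): δ = 1.75°  ✓
  (2,6): δ = 20.94°  ✓
  (3,4): δ = 72.26°  ✓
  (3,5): δ = 49.55°  ✓
  (3,6): δ = 26.87°  ✓
  (4,5): δ = 157.29°  ·
  (4,6): δ = 134.61°  ·
  (5,6): δ = 157.31°  ·
antipodal pairs: 12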